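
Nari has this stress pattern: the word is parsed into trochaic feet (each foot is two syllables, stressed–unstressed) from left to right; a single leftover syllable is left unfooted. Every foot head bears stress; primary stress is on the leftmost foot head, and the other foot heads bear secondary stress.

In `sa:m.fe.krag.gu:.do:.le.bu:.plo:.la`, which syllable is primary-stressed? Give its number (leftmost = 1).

Parse left to right into trochaic (ˈσσ) feet: (ˈsa:m.fe) (ˈkrag.gu:) (ˈdo:.le) (ˈbu:.plo:) la. Syllable 9 is left unfooted.
Foot heads (stressed positions): 1, 3, 5, 7.
End Rule Leftmost: primary stress on the leftmost head = syllable 1.
Primary stress: syllable 1 → ˈsa:m.fe.krag.gu:.do:.le.bu:.plo:.la.

1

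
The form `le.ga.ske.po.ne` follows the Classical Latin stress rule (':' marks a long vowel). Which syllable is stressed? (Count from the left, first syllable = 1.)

3

Classical Latin: stress the penult if heavy (long vowel or closed), else the antepenult.
Weights: 3 ske L, 4 po L, 5 ne L.
The penult (syllable 4, po) is light, so stress falls on the antepenult (syllable 3, ske).
Stress on syllable 3: le.ga.ˈske.po.ne.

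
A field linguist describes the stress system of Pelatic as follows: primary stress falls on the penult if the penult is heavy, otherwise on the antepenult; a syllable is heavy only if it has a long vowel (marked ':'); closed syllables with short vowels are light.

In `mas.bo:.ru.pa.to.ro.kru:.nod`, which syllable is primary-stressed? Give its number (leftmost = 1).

Weights: 6 ro L, 7 kru: H, 8 nod L.
The penult (syllable 7, kru:) is heavy, so it takes stress.
Primary stress: syllable 7 → mas.bo:.ru.pa.to.ro.ˈkru:.nod.

7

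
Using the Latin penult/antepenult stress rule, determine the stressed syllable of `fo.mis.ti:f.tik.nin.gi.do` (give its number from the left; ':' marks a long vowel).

Classical Latin: stress the penult if heavy (long vowel or closed), else the antepenult.
Weights: 5 nin H, 6 gi L, 7 do L.
The penult (syllable 6, gi) is light, so stress falls on the antepenult (syllable 5, nin).
Stress on syllable 5: fo.mis.ti:f.tik.ˈnin.gi.do.

5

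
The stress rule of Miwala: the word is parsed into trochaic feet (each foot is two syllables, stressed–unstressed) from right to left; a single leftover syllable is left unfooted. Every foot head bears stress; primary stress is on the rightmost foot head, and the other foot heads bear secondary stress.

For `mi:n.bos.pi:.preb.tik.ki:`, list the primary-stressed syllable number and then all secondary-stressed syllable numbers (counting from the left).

Parse right to left into trochaic (ˈσσ) feet: (ˈmi:n.bos) (ˈpi:.preb) (ˈtik.ki:).
Foot heads (stressed positions): 1, 3, 5.
End Rule Rightmost: primary stress on the rightmost head = syllable 5.
Secondary stress on 1, 3: ˌmi:n.bos.ˌpi:.preb.ˈtik.ki:.

primary 5, secondary 1, 3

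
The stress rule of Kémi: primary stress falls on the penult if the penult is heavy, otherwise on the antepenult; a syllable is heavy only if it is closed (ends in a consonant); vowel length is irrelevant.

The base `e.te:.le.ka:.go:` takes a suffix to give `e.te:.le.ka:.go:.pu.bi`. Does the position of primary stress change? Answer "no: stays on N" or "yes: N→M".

yes: 3→5

Base `e.te:.le.ka:.go:` (5 syllables):
  Weights: 3 le L, 4 ka: L, 5 go: L.
  The penult (syllable 4, ka:) is light, so stress falls on the antepenult (syllable 3, le).
  → primary stress on syllable 3.
Suffixed `e.te:.le.ka:.go:.pu.bi` (7 syllables):
  Weights: 5 go: L, 6 pu L, 7 bi L.
  The penult (syllable 6, pu) is light, so stress falls on the antepenult (syllable 5, go:).
  → primary stress on syllable 5.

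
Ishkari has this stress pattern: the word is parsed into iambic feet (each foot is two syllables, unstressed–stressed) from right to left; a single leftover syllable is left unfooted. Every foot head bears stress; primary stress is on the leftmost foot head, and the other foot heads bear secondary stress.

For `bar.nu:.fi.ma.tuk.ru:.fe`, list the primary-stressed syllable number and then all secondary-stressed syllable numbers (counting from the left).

primary 3, secondary 5, 7

Parse right to left into iambic (σˈσ) feet: bar (nu:.ˈfi) (ma.ˈtuk) (ru:.ˈfe). Syllable 1 is left unfooted.
Foot heads (stressed positions): 3, 5, 7.
End Rule Leftmost: primary stress on the leftmost head = syllable 3.
Secondary stress on 5, 7: bar.nu:.ˈfi.ma.ˌtuk.ru:.ˌfe.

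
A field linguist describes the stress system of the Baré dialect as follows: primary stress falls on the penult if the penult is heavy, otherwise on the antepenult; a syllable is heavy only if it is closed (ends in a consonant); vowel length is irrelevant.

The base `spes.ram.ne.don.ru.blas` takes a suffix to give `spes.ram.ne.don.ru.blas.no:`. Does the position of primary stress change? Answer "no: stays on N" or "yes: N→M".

yes: 4→6

Base `spes.ram.ne.don.ru.blas` (6 syllables):
  Weights: 4 don H, 5 ru L, 6 blas H.
  The penult (syllable 5, ru) is light, so stress falls on the antepenult (syllable 4, don).
  → primary stress on syllable 4.
Suffixed `spes.ram.ne.don.ru.blas.no:` (7 syllables):
  Weights: 5 ru L, 6 blas H, 7 no: L.
  The penult (syllable 6, blas) is heavy, so it takes stress.
  → primary stress on syllable 6.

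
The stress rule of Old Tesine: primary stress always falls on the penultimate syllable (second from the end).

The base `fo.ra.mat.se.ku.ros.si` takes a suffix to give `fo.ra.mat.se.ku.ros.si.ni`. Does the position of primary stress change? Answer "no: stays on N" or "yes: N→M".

Base `fo.ra.mat.se.ku.ros.si` (7 syllables):
  The word has 7 syllables; the penultimate syllable (second from the end) is syllable 6 (ros).
  → primary stress on syllable 6.
Suffixed `fo.ra.mat.se.ku.ros.si.ni` (8 syllables):
  The word has 8 syllables; the penultimate syllable (second from the end) is syllable 7 (si).
  → primary stress on syllable 7.

yes: 6→7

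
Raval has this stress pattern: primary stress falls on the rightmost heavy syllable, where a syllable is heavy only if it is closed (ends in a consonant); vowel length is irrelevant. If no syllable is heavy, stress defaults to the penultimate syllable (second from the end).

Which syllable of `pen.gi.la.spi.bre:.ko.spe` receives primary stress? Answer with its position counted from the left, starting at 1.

Weights: 1 pen H, 2 gi L, 3 la L, 4 spi L, 5 bre: L, 6 ko L, 7 spe L.
Heavy syllables in the domain: 1. The rightmost is syllable 1 (pen).
Primary stress: syllable 1 → ˈpen.gi.la.spi.bre:.ko.spe.

1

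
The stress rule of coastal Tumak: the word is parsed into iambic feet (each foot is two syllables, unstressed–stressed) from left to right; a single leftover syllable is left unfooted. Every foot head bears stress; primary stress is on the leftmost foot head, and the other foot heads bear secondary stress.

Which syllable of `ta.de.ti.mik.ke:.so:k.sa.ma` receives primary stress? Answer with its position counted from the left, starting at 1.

2

Parse left to right into iambic (σˈσ) feet: (ta.ˈde) (ti.ˈmik) (ke:.ˈso:k) (sa.ˈma).
Foot heads (stressed positions): 2, 4, 6, 8.
End Rule Leftmost: primary stress on the leftmost head = syllable 2.
Primary stress: syllable 2 → ta.ˈde.ti.mik.ke:.so:k.sa.ma.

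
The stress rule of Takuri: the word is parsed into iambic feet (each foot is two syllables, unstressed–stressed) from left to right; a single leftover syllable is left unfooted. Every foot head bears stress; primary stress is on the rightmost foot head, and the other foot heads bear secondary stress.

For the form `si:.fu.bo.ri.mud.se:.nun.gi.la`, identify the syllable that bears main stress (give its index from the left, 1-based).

Parse left to right into iambic (σˈσ) feet: (si:.ˈfu) (bo.ˈri) (mud.ˈse:) (nun.ˈgi) la. Syllable 9 is left unfooted.
Foot heads (stressed positions): 2, 4, 6, 8.
End Rule Rightmost: primary stress on the rightmost head = syllable 8.
Primary stress: syllable 8 → si:.fu.bo.ri.mud.se:.nun.ˈgi.la.

8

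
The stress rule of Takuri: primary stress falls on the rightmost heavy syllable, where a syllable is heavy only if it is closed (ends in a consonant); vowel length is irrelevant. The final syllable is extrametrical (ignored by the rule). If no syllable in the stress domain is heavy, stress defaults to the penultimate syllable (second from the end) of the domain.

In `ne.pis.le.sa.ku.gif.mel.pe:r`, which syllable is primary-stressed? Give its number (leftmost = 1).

The final syllable (8, pe:r) is extrametrical; the stress domain is syllables 1–7.
Weights: 1 ne L, 2 pis H, 3 le L, 4 sa L, 5 ku L, 6 gif H, 7 mel H.
Heavy syllables in the domain: 2, 6, 7. The rightmost is syllable 7 (mel).
Primary stress: syllable 7 → ne.pis.le.sa.ku.gif.ˈmel.pe:r.

7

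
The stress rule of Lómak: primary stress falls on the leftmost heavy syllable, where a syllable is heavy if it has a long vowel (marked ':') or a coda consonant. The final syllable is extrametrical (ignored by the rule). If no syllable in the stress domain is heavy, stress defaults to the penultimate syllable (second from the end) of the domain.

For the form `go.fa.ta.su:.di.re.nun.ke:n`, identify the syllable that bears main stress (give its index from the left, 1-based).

The final syllable (8, ke:n) is extrametrical; the stress domain is syllables 1–7.
Weights: 1 go L, 2 fa L, 3 ta L, 4 su: H, 5 di L, 6 re L, 7 nun H.
Heavy syllables in the domain: 4, 7. The leftmost is syllable 4 (su:).
Primary stress: syllable 4 → go.fa.ta.ˈsu:.di.re.nun.ke:n.

4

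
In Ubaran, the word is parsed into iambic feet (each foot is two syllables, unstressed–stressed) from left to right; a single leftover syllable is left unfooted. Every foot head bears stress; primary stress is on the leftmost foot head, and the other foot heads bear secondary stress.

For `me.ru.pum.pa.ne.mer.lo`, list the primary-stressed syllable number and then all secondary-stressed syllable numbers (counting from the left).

primary 2, secondary 4, 6

Parse left to right into iambic (σˈσ) feet: (me.ˈru) (pum.ˈpa) (ne.ˈmer) lo. Syllable 7 is left unfooted.
Foot heads (stressed positions): 2, 4, 6.
End Rule Leftmost: primary stress on the leftmost head = syllable 2.
Secondary stress on 4, 6: me.ˈru.pum.ˌpa.ne.ˌmer.lo.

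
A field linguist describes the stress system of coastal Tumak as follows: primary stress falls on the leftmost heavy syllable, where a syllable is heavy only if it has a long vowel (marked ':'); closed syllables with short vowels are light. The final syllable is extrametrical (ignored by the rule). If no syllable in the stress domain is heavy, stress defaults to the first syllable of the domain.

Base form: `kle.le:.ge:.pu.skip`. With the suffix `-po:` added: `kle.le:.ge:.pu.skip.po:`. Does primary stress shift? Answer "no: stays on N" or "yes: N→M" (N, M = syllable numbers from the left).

no: stays on 2

Base `kle.le:.ge:.pu.skip` (5 syllables):
  The final syllable (5, skip) is extrametrical; the stress domain is syllables 1–4.
  Weights: 1 kle L, 2 le: H, 3 ge: H, 4 pu L.
  Heavy syllables in the domain: 2, 3. The leftmost is syllable 2 (le:).
  → primary stress on syllable 2.
Suffixed `kle.le:.ge:.pu.skip.po:` (6 syllables):
  The final syllable (6, po:) is extrametrical; the stress domain is syllables 1–5.
  Weights: 1 kle L, 2 le: H, 3 ge: H, 4 pu L, 5 skip L.
  Heavy syllables in the domain: 2, 3. The leftmost is syllable 2 (le:).
  → primary stress on syllable 2.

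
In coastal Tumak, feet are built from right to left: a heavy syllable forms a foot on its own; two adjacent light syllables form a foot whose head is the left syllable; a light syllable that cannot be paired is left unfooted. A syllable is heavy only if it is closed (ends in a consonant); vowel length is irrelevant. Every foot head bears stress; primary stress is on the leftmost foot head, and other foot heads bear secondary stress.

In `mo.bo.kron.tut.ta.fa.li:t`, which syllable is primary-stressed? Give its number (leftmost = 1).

1

Weights: 1 mo L, 2 bo L, 3 kron H, 4 tut H, 5 ta L, 6 fa L, 7 li:t H.
Parse right to left (heavy = foot alone; LL = one foot; stranded L unfooted): (ˈmo.bo) (ˈkron) (ˈtut) (ˈta.fa) (ˈli:t).
Foot heads: 1, 3, 4, 5, 7.
Primary stress on the leftmost head = syllable 1.
Primary stress: syllable 1 → ˈmo.bo.kron.tut.ta.fa.li:t.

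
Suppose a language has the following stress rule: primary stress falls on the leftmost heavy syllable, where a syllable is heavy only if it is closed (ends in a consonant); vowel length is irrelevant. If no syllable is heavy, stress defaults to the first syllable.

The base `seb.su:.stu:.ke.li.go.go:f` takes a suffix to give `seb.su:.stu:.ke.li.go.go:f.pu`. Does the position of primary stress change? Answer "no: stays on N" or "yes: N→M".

Base `seb.su:.stu:.ke.li.go.go:f` (7 syllables):
  Weights: 1 seb H, 2 su: L, 3 stu: L, 4 ke L, 5 li L, 6 go L, 7 go:f H.
  Heavy syllables in the domain: 1, 7. The leftmost is syllable 1 (seb).
  → primary stress on syllable 1.
Suffixed `seb.su:.stu:.ke.li.go.go:f.pu` (8 syllables):
  Weights: 1 seb H, 2 su: L, 3 stu: L, 4 ke L, 5 li L, 6 go L, 7 go:f H, 8 pu L.
  Heavy syllables in the domain: 1, 7. The leftmost is syllable 1 (seb).
  → primary stress on syllable 1.

no: stays on 1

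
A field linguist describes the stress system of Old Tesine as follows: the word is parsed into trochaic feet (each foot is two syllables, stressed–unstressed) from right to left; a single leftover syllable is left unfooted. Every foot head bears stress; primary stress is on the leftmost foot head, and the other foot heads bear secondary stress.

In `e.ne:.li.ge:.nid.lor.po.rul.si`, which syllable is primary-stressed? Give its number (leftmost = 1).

2

Parse right to left into trochaic (ˈσσ) feet: e (ˈne:.li) (ˈge:.nid) (ˈlor.po) (ˈrul.si). Syllable 1 is left unfooted.
Foot heads (stressed positions): 2, 4, 6, 8.
End Rule Leftmost: primary stress on the leftmost head = syllable 2.
Primary stress: syllable 2 → e.ˈne:.li.ge:.nid.lor.po.rul.si.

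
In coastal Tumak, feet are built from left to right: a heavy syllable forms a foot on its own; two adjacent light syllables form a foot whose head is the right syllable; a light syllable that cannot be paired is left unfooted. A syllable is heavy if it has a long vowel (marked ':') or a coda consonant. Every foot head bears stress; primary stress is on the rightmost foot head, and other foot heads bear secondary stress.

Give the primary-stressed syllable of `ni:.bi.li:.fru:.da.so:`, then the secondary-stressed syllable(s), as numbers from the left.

Weights: 1 ni: H, 2 bi L, 3 li: H, 4 fru: H, 5 da L, 6 so: H.
Parse left to right (heavy = foot alone; LL = one foot; stranded L unfooted): (ˈni:) bi (ˈli:) (ˈfru:) da (ˈso:).
Foot heads: 1, 3, 4, 6.
Primary stress on the rightmost head = syllable 6.
Secondary stress on 1, 3, 4: ˌni:.bi.ˌli:.ˌfru:.da.ˈso:.

primary 6, secondary 1, 3, 4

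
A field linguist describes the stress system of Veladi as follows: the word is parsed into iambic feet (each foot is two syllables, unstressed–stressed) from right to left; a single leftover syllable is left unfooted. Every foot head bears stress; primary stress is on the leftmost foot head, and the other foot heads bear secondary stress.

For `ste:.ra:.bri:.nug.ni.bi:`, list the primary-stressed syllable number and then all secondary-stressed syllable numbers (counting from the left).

primary 2, secondary 4, 6

Parse right to left into iambic (σˈσ) feet: (ste:.ˈra:) (bri:.ˈnug) (ni.ˈbi:).
Foot heads (stressed positions): 2, 4, 6.
End Rule Leftmost: primary stress on the leftmost head = syllable 2.
Secondary stress on 4, 6: ste:.ˈra:.bri:.ˌnug.ni.ˌbi:.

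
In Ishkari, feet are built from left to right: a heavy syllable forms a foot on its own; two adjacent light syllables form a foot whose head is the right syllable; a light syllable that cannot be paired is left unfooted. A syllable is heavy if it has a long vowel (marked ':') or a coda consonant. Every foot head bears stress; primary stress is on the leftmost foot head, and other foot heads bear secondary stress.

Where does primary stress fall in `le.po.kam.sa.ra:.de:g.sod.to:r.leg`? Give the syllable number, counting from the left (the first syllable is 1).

Weights: 1 le L, 2 po L, 3 kam H, 4 sa L, 5 ra: H, 6 de:g H, 7 sod H, 8 to:r H, 9 leg H.
Parse left to right (heavy = foot alone; LL = one foot; stranded L unfooted): (le.ˈpo) (ˈkam) sa (ˈra:) (ˈde:g) (ˈsod) (ˈto:r) (ˈleg).
Foot heads: 2, 3, 5, 6, 7, 8, 9.
Primary stress on the leftmost head = syllable 2.
Primary stress: syllable 2 → le.ˈpo.kam.sa.ra:.de:g.sod.to:r.leg.

2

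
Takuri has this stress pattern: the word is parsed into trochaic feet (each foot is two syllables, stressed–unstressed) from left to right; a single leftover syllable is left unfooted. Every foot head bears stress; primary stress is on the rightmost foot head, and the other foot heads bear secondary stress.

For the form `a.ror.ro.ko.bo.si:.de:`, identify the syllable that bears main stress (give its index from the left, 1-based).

Parse left to right into trochaic (ˈσσ) feet: (ˈa.ror) (ˈro.ko) (ˈbo.si:) de:. Syllable 7 is left unfooted.
Foot heads (stressed positions): 1, 3, 5.
End Rule Rightmost: primary stress on the rightmost head = syllable 5.
Primary stress: syllable 5 → a.ror.ro.ko.ˈbo.si:.de:.

5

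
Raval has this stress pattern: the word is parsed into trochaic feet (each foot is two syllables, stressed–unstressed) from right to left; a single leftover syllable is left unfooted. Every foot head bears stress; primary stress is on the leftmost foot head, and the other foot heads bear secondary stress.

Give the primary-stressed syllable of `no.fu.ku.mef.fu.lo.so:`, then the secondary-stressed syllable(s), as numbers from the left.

Parse right to left into trochaic (ˈσσ) feet: no (ˈfu.ku) (ˈmef.fu) (ˈlo.so:). Syllable 1 is left unfooted.
Foot heads (stressed positions): 2, 4, 6.
End Rule Leftmost: primary stress on the leftmost head = syllable 2.
Secondary stress on 4, 6: no.ˈfu.ku.ˌmef.fu.ˌlo.so:.

primary 2, secondary 4, 6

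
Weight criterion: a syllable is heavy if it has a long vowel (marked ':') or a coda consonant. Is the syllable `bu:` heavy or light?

`bu:`: long vowel, open (no coda). Long vowel → heavy.

heavy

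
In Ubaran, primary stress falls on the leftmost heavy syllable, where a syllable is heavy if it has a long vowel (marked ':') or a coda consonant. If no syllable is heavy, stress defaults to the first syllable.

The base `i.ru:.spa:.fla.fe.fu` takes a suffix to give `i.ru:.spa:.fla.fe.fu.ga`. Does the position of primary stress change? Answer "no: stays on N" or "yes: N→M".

no: stays on 2

Base `i.ru:.spa:.fla.fe.fu` (6 syllables):
  Weights: 1 i L, 2 ru: H, 3 spa: H, 4 fla L, 5 fe L, 6 fu L.
  Heavy syllables in the domain: 2, 3. The leftmost is syllable 2 (ru:).
  → primary stress on syllable 2.
Suffixed `i.ru:.spa:.fla.fe.fu.ga` (7 syllables):
  Weights: 1 i L, 2 ru: H, 3 spa: H, 4 fla L, 5 fe L, 6 fu L, 7 ga L.
  Heavy syllables in the domain: 2, 3. The leftmost is syllable 2 (ru:).
  → primary stress on syllable 2.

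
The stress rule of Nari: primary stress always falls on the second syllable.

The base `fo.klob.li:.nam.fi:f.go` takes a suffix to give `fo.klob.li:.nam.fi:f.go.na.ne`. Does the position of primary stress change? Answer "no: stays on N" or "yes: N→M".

Base `fo.klob.li:.nam.fi:f.go` (6 syllables):
  The word has 6 syllables; the second syllable is syllable 2 (klob).
  → primary stress on syllable 2.
Suffixed `fo.klob.li:.nam.fi:f.go.na.ne` (8 syllables):
  The word has 8 syllables; the second syllable is syllable 2 (klob).
  → primary stress on syllable 2.

no: stays on 2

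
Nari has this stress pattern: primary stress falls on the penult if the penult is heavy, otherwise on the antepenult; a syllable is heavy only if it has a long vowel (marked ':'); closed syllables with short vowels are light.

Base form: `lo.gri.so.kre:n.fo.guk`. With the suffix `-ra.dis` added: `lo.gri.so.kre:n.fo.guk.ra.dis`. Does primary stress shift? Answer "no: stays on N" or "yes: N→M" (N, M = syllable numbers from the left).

yes: 4→6

Base `lo.gri.so.kre:n.fo.guk` (6 syllables):
  Weights: 4 kre:n H, 5 fo L, 6 guk L.
  The penult (syllable 5, fo) is light, so stress falls on the antepenult (syllable 4, kre:n).
  → primary stress on syllable 4.
Suffixed `lo.gri.so.kre:n.fo.guk.ra.dis` (8 syllables):
  Weights: 6 guk L, 7 ra L, 8 dis L.
  The penult (syllable 7, ra) is light, so stress falls on the antepenult (syllable 6, guk).
  → primary stress on syllable 6.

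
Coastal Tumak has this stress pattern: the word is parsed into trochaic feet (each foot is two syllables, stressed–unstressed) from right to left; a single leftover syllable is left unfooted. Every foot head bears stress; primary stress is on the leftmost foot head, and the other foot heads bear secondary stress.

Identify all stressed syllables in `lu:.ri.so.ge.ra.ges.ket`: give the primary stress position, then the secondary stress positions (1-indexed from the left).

Parse right to left into trochaic (ˈσσ) feet: lu: (ˈri.so) (ˈge.ra) (ˈges.ket). Syllable 1 is left unfooted.
Foot heads (stressed positions): 2, 4, 6.
End Rule Leftmost: primary stress on the leftmost head = syllable 2.
Secondary stress on 4, 6: lu:.ˈri.so.ˌge.ra.ˌges.ket.

primary 2, secondary 4, 6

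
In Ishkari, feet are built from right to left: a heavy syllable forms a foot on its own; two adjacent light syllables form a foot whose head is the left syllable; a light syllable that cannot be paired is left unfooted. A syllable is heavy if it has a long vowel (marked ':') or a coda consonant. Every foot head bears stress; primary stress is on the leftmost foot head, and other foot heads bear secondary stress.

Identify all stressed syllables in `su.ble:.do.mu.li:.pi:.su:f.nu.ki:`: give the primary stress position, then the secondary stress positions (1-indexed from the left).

primary 2, secondary 3, 5, 6, 7, 9

Weights: 1 su L, 2 ble: H, 3 do L, 4 mu L, 5 li: H, 6 pi: H, 7 su:f H, 8 nu L, 9 ki: H.
Parse right to left (heavy = foot alone; LL = one foot; stranded L unfooted): su (ˈble:) (ˈdo.mu) (ˈli:) (ˈpi:) (ˈsu:f) nu (ˈki:).
Foot heads: 2, 3, 5, 6, 7, 9.
Primary stress on the leftmost head = syllable 2.
Secondary stress on 3, 5, 6, 7, 9: su.ˈble:.ˌdo.mu.ˌli:.ˌpi:.ˌsu:f.nu.ˌki:.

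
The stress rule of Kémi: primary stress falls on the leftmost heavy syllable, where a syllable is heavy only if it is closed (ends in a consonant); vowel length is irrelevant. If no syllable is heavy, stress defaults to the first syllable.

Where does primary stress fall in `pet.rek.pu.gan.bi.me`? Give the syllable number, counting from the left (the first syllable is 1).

1

Weights: 1 pet H, 2 rek H, 3 pu L, 4 gan H, 5 bi L, 6 me L.
Heavy syllables in the domain: 1, 2, 4. The leftmost is syllable 1 (pet).
Primary stress: syllable 1 → ˈpet.rek.pu.gan.bi.me.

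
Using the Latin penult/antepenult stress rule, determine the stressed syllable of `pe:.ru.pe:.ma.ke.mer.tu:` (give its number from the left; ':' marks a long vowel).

6

Classical Latin: stress the penult if heavy (long vowel or closed), else the antepenult.
Weights: 5 ke L, 6 mer H, 7 tu: H.
The penult (syllable 6, mer) is heavy, so it takes stress.
Stress on syllable 6: pe:.ru.pe:.ma.ke.ˈmer.tu:.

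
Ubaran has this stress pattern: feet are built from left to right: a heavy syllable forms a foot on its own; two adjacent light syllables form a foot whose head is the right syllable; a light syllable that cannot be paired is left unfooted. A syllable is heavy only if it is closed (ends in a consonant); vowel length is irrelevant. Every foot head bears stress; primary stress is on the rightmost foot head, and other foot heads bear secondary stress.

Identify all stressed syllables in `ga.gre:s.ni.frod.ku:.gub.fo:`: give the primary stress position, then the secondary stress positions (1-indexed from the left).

primary 6, secondary 2, 4

Weights: 1 ga L, 2 gre:s H, 3 ni L, 4 frod H, 5 ku: L, 6 gub H, 7 fo: L.
Parse left to right (heavy = foot alone; LL = one foot; stranded L unfooted): ga (ˈgre:s) ni (ˈfrod) ku: (ˈgub) fo:.
Foot heads: 2, 4, 6.
Primary stress on the rightmost head = syllable 6.
Secondary stress on 2, 4: ga.ˌgre:s.ni.ˌfrod.ku:.ˈgub.fo:.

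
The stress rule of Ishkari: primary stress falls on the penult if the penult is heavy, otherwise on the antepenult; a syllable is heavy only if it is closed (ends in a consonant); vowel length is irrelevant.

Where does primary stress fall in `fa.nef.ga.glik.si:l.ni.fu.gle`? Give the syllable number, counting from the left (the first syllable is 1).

6

Weights: 6 ni L, 7 fu L, 8 gle L.
The penult (syllable 7, fu) is light, so stress falls on the antepenult (syllable 6, ni).
Primary stress: syllable 6 → fa.nef.ga.glik.si:l.ˈni.fu.gle.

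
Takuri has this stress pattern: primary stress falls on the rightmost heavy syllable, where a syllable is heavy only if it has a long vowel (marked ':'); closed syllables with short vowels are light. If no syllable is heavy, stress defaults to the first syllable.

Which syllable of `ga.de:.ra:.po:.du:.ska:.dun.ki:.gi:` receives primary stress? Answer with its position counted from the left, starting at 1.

Weights: 1 ga L, 2 de: H, 3 ra: H, 4 po: H, 5 du: H, 6 ska: H, 7 dun L, 8 ki: H, 9 gi: H.
Heavy syllables in the domain: 2, 3, 4, 5, 6, 8, 9. The rightmost is syllable 9 (gi:).
Primary stress: syllable 9 → ga.de:.ra:.po:.du:.ska:.dun.ki:.ˈgi:.

9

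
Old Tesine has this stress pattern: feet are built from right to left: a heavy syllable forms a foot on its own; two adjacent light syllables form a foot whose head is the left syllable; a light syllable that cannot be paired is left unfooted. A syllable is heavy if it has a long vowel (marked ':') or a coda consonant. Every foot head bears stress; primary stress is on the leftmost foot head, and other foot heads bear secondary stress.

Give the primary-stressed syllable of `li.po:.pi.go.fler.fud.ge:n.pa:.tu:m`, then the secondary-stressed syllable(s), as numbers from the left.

Weights: 1 li L, 2 po: H, 3 pi L, 4 go L, 5 fler H, 6 fud H, 7 ge:n H, 8 pa: H, 9 tu:m H.
Parse right to left (heavy = foot alone; LL = one foot; stranded L unfooted): li (ˈpo:) (ˈpi.go) (ˈfler) (ˈfud) (ˈge:n) (ˈpa:) (ˈtu:m).
Foot heads: 2, 3, 5, 6, 7, 8, 9.
Primary stress on the leftmost head = syllable 2.
Secondary stress on 3, 5, 6, 7, 8, 9: li.ˈpo:.ˌpi.go.ˌfler.ˌfud.ˌge:n.ˌpa:.ˌtu:m.

primary 2, secondary 3, 5, 6, 7, 8, 9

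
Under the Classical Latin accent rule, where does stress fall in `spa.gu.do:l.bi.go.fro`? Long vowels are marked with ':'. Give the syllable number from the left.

Classical Latin: stress the penult if heavy (long vowel or closed), else the antepenult.
Weights: 4 bi L, 5 go L, 6 fro L.
The penult (syllable 5, go) is light, so stress falls on the antepenult (syllable 4, bi).
Stress on syllable 4: spa.gu.do:l.ˈbi.go.fro.

4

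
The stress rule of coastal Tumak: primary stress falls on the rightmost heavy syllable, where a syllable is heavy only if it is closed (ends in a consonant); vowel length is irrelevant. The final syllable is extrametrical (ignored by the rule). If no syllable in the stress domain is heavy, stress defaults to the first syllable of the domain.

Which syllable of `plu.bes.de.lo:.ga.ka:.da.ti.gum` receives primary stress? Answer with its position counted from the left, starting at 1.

The final syllable (9, gum) is extrametrical; the stress domain is syllables 1–8.
Weights: 1 plu L, 2 bes H, 3 de L, 4 lo: L, 5 ga L, 6 ka: L, 7 da L, 8 ti L.
Heavy syllables in the domain: 2. The rightmost is syllable 2 (bes).
Primary stress: syllable 2 → plu.ˈbes.de.lo:.ga.ka:.da.ti.gum.

2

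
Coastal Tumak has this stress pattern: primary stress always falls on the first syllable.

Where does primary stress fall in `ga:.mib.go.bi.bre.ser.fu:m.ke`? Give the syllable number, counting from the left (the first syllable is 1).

1

The word has 8 syllables; the first syllable is syllable 1 (ga:).
Primary stress: syllable 1 → ˈga:.mib.go.bi.bre.ser.fu:m.ke.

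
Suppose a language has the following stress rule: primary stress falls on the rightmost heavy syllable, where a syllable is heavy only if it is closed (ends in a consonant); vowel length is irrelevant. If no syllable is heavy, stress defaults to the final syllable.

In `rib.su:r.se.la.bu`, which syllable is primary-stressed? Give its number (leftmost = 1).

2

Weights: 1 rib H, 2 su:r H, 3 se L, 4 la L, 5 bu L.
Heavy syllables in the domain: 1, 2. The rightmost is syllable 2 (su:r).
Primary stress: syllable 2 → rib.ˈsu:r.se.la.bu.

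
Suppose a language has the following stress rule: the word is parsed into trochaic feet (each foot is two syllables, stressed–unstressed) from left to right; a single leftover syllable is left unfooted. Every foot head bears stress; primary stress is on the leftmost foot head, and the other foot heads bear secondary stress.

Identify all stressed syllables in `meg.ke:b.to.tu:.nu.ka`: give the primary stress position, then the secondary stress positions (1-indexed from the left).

primary 1, secondary 3, 5

Parse left to right into trochaic (ˈσσ) feet: (ˈmeg.ke:b) (ˈto.tu:) (ˈnu.ka).
Foot heads (stressed positions): 1, 3, 5.
End Rule Leftmost: primary stress on the leftmost head = syllable 1.
Secondary stress on 3, 5: ˈmeg.ke:b.ˌto.tu:.ˌnu.ka.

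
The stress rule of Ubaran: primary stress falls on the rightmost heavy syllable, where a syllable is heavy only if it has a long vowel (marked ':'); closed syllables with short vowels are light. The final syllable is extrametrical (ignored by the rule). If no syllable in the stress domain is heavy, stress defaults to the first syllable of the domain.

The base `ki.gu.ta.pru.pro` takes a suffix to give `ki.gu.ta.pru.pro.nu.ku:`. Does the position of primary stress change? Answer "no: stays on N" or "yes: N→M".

no: stays on 1

Base `ki.gu.ta.pru.pro` (5 syllables):
  The final syllable (5, pro) is extrametrical; the stress domain is syllables 1–4.
  Weights: 1 ki L, 2 gu L, 3 ta L, 4 pru L.
  No heavy syllable in the domain; default to the first syllable of the domain = syllable 1.
  → primary stress on syllable 1.
Suffixed `ki.gu.ta.pru.pro.nu.ku:` (7 syllables):
  The final syllable (7, ku:) is extrametrical; the stress domain is syllables 1–6.
  Weights: 1 ki L, 2 gu L, 3 ta L, 4 pru L, 5 pro L, 6 nu L.
  No heavy syllable in the domain; default to the first syllable of the domain = syllable 1.
  → primary stress on syllable 1.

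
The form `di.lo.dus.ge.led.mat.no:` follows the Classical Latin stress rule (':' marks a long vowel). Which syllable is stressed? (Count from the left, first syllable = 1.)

Classical Latin: stress the penult if heavy (long vowel or closed), else the antepenult.
Weights: 5 led H, 6 mat H, 7 no: H.
The penult (syllable 6, mat) is heavy, so it takes stress.
Stress on syllable 6: di.lo.dus.ge.led.ˈmat.no:.

6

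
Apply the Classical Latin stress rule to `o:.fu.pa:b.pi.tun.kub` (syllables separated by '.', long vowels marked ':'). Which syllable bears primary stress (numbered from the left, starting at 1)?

5

Classical Latin: stress the penult if heavy (long vowel or closed), else the antepenult.
Weights: 4 pi L, 5 tun H, 6 kub H.
The penult (syllable 5, tun) is heavy, so it takes stress.
Stress on syllable 5: o:.fu.pa:b.pi.ˈtun.kub.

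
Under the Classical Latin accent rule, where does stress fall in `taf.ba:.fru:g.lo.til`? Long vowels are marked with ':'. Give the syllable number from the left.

Classical Latin: stress the penult if heavy (long vowel or closed), else the antepenult.
Weights: 3 fru:g H, 4 lo L, 5 til H.
The penult (syllable 4, lo) is light, so stress falls on the antepenult (syllable 3, fru:g).
Stress on syllable 3: taf.ba:.ˈfru:g.lo.til.

3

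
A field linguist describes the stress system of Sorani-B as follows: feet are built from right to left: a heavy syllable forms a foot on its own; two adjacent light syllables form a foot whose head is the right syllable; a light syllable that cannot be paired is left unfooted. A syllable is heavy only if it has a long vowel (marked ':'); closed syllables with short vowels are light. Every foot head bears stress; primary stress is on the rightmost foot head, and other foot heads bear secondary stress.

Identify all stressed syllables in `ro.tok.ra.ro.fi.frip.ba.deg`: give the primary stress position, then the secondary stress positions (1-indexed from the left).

primary 8, secondary 2, 4, 6

Weights: 1 ro L, 2 tok L, 3 ra L, 4 ro L, 5 fi L, 6 frip L, 7 ba L, 8 deg L.
Parse right to left (heavy = foot alone; LL = one foot; stranded L unfooted): (ro.ˈtok) (ra.ˈro) (fi.ˈfrip) (ba.ˈdeg).
Foot heads: 2, 4, 6, 8.
Primary stress on the rightmost head = syllable 8.
Secondary stress on 2, 4, 6: ro.ˌtok.ra.ˌro.fi.ˌfrip.ba.ˈdeg.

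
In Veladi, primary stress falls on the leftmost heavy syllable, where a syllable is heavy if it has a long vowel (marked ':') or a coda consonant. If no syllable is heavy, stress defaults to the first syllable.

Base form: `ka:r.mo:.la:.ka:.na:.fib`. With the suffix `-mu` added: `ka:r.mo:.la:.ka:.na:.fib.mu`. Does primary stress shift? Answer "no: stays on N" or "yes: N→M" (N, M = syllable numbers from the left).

no: stays on 1

Base `ka:r.mo:.la:.ka:.na:.fib` (6 syllables):
  Weights: 1 ka:r H, 2 mo: H, 3 la: H, 4 ka: H, 5 na: H, 6 fib H.
  Heavy syllables in the domain: 1, 2, 3, 4, 5, 6. The leftmost is syllable 1 (ka:r).
  → primary stress on syllable 1.
Suffixed `ka:r.mo:.la:.ka:.na:.fib.mu` (7 syllables):
  Weights: 1 ka:r H, 2 mo: H, 3 la: H, 4 ka: H, 5 na: H, 6 fib H, 7 mu L.
  Heavy syllables in the domain: 1, 2, 3, 4, 5, 6. The leftmost is syllable 1 (ka:r).
  → primary stress on syllable 1.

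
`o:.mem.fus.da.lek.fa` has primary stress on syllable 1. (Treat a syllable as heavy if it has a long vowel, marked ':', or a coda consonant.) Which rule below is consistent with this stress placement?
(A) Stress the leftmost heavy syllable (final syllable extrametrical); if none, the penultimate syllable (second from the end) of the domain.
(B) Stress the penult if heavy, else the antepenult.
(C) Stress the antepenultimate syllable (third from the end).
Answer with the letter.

Rule A → syllable 1 ✓.
Rule B → syllable 5 (observed: 1).
Rule C → syllable 4 (observed: 1).

A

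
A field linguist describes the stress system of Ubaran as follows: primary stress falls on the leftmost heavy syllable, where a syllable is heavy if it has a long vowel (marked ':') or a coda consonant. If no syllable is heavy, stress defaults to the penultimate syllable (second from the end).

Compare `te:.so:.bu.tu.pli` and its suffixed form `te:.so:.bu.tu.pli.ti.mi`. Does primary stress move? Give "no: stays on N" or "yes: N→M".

no: stays on 1

Base `te:.so:.bu.tu.pli` (5 syllables):
  Weights: 1 te: H, 2 so: H, 3 bu L, 4 tu L, 5 pli L.
  Heavy syllables in the domain: 1, 2. The leftmost is syllable 1 (te:).
  → primary stress on syllable 1.
Suffixed `te:.so:.bu.tu.pli.ti.mi` (7 syllables):
  Weights: 1 te: H, 2 so: H, 3 bu L, 4 tu L, 5 pli L, 6 ti L, 7 mi L.
  Heavy syllables in the domain: 1, 2. The leftmost is syllable 1 (te:).
  → primary stress on syllable 1.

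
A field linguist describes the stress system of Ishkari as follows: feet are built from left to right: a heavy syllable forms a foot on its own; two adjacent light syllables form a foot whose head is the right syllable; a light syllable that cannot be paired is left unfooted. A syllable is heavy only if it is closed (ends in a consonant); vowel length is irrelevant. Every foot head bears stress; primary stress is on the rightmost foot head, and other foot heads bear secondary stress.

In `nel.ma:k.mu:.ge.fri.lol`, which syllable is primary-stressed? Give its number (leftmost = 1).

6

Weights: 1 nel H, 2 ma:k H, 3 mu: L, 4 ge L, 5 fri L, 6 lol H.
Parse left to right (heavy = foot alone; LL = one foot; stranded L unfooted): (ˈnel) (ˈma:k) (mu:.ˈge) fri (ˈlol).
Foot heads: 1, 2, 4, 6.
Primary stress on the rightmost head = syllable 6.
Primary stress: syllable 6 → nel.ma:k.mu:.ge.fri.ˈlol.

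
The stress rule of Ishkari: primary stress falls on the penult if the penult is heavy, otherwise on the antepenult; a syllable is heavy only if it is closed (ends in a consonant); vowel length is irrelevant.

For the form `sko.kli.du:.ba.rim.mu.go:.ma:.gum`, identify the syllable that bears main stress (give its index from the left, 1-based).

7

Weights: 7 go: L, 8 ma: L, 9 gum H.
The penult (syllable 8, ma:) is light, so stress falls on the antepenult (syllable 7, go:).
Primary stress: syllable 7 → sko.kli.du:.ba.rim.mu.ˈgo:.ma:.gum.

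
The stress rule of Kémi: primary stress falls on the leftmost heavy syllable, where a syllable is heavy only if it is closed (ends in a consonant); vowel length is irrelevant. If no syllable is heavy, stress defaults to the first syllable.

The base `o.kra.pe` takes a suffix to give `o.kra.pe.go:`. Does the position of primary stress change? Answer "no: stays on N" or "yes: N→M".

no: stays on 1

Base `o.kra.pe` (3 syllables):
  Weights: 1 o L, 2 kra L, 3 pe L.
  No heavy syllable in the domain; default to the first syllable = syllable 1.
  → primary stress on syllable 1.
Suffixed `o.kra.pe.go:` (4 syllables):
  Weights: 1 o L, 2 kra L, 3 pe L, 4 go: L.
  No heavy syllable in the domain; default to the first syllable = syllable 1.
  → primary stress on syllable 1.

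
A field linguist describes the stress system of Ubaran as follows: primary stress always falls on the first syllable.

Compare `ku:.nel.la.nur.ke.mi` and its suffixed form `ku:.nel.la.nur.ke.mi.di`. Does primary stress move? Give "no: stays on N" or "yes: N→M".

no: stays on 1

Base `ku:.nel.la.nur.ke.mi` (6 syllables):
  The word has 6 syllables; the first syllable is syllable 1 (ku:).
  → primary stress on syllable 1.
Suffixed `ku:.nel.la.nur.ke.mi.di` (7 syllables):
  The word has 7 syllables; the first syllable is syllable 1 (ku:).
  → primary stress on syllable 1.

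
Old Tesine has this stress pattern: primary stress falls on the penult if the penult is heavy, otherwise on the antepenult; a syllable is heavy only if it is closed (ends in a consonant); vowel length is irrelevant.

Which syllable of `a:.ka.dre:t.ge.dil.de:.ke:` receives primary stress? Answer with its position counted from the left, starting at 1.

Weights: 5 dil H, 6 de: L, 7 ke: L.
The penult (syllable 6, de:) is light, so stress falls on the antepenult (syllable 5, dil).
Primary stress: syllable 5 → a:.ka.dre:t.ge.ˈdil.de:.ke:.

5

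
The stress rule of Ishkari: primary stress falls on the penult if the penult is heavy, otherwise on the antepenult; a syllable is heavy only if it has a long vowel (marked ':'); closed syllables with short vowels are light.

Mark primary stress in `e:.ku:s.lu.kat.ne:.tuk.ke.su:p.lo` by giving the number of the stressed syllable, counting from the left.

Weights: 7 ke L, 8 su:p H, 9 lo L.
The penult (syllable 8, su:p) is heavy, so it takes stress.
Primary stress: syllable 8 → e:.ku:s.lu.kat.ne:.tuk.ke.ˈsu:p.lo.

8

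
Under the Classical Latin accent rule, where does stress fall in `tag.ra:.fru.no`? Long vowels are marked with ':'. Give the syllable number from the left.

2

Classical Latin: stress the penult if heavy (long vowel or closed), else the antepenult.
Weights: 2 ra: H, 3 fru L, 4 no L.
The penult (syllable 3, fru) is light, so stress falls on the antepenult (syllable 2, ra:).
Stress on syllable 2: tag.ˈra:.fru.no.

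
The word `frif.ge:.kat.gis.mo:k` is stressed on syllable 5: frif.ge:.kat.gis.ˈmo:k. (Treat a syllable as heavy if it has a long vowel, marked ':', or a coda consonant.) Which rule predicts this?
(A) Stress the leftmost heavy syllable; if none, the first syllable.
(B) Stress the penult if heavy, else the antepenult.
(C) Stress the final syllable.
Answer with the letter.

Rule A → syllable 1 (observed: 5).
Rule B → syllable 4 (observed: 5).
Rule C → syllable 5 ✓.

C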